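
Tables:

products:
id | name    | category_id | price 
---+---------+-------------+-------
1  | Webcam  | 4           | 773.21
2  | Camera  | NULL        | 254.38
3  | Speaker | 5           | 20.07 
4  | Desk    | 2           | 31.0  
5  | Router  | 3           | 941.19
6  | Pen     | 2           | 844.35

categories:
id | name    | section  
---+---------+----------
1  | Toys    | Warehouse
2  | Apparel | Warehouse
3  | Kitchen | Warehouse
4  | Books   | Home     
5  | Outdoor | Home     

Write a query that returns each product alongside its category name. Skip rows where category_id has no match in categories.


INNER JOIN keeps only products rows whose category_id matches an id in categories. Walk through each product:
  - product 1 (Webcam): category_id=4 -> matches Books
  - product 2 (Camera): category_id=NULL, no match -> dropped
  - product 3 (Speaker): category_id=5 -> matches Outdoor
  - product 4 (Desk): category_id=2 -> matches Apparel
  - product 5 (Router): category_id=3 -> matches Kitchen
  - product 6 (Pen): category_id=2 -> matches Apparel
So 1 of 6 rows is dropped.

SQL:
SELECT a.name, b.name AS category
FROM products a
INNER JOIN categories b ON a.category_id = b.id

Result:
name    | category
--------+---------
Webcam  | Books   
Speaker | Outdoor 
Desk    | Apparel 
Router  | Kitchen 
Pen     | Apparel 


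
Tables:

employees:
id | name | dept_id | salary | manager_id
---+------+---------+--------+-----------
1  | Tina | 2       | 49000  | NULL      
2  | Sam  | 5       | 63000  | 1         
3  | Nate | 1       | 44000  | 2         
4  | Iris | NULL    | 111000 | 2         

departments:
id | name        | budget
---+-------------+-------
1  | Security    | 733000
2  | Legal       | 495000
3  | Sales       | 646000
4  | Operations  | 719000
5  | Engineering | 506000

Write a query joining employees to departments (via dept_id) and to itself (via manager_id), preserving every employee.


Two LEFT JOINs from the same base table employees: one to departments via dept_id, one to employees itself via manager_id. Both are LEFT so every employee is preserved.
Match against departments:
  - employee 1 (Tina): dept_id=2 -> matches Legal
  - employee 2 (Sam): dept_id=5 -> matches Engineering
  - employee 3 (Nate): dept_id=1 -> matches Security
  - employee 4 (Iris): dept_id=NULL, no match -> kept with NULL
Match against employees (self):
  - employee 1 (Tina): manager_id=NULL -> NULL
  - employee 2 (Sam): manager_id=1 -> Tina
  - employee 3 (Nate): manager_id=2 -> Sam
  - employee 4 (Iris): manager_id=2 -> Sam

SQL:
SELECT a.name, b.name AS department, c.name AS manager
FROM employees a
LEFT JOIN departments b ON a.dept_id = b.id
LEFT JOIN employees c ON a.manager_id = c.id

Result:
name | department  | manager
-----+-------------+--------
Tina | Legal       | NULL   
Sam  | Engineering | Tina   
Nate | Security    | Sam    
Iris | NULL        | Sam    


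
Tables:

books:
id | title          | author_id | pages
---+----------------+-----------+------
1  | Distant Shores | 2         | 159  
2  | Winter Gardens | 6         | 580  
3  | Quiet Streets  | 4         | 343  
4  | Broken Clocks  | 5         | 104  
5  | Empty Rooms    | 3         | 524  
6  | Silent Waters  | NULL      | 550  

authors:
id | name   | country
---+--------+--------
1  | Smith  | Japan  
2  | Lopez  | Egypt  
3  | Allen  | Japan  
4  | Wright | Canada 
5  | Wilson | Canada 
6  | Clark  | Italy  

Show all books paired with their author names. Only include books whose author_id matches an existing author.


INNER JOIN keeps only books rows whose author_id matches an id in authors. Walk through each book:
  - book 1 (Distant Shores): author_id=2 -> matches Lopez
  - book 2 (Winter Gardens): author_id=6 -> matches Clark
  - book 3 (Quiet Streets): author_id=4 -> matches Wright
  - book 4 (Broken Clocks): author_id=5 -> matches Wilson
  - book 5 (Empty Rooms): author_id=3 -> matches Allen
  - book 6 (Silent Waters): author_id=NULL, no match -> dropped
So 1 of 6 rows is dropped.

SQL:
SELECT a.title, b.name AS author
FROM books a
INNER JOIN authors b ON a.author_id = b.id

Result:
title          | author
---------------+-------
Distant Shores | Lopez 
Winter Gardens | Clark 
Quiet Streets  | Wright
Broken Clocks  | Wilson
Empty Rooms    | Allen 


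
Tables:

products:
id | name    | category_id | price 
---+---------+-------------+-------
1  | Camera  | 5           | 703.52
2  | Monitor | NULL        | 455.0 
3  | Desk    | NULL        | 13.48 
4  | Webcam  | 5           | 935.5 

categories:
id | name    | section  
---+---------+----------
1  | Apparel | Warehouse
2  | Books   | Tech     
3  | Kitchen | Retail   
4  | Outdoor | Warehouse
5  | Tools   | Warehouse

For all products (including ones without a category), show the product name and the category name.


LEFT JOIN keeps every row from products (the left table); where category_id has no match in categories, the category columns become NULL. Walk through each product:
  - product 1 (Camera): category_id=5 -> matches Tools
  - product 2 (Monitor): category_id=NULL, no match -> kept with NULL
  - product 3 (Desk): category_id=NULL, no match -> kept with NULL
  - product 4 (Webcam): category_id=5 -> matches Tools
All 4 rows appear; 2 have NULL category.

SQL:
SELECT a.name, b.name AS category
FROM products a
LEFT JOIN categories b ON a.category_id = b.id

Result:
name    | category
--------+---------
Camera  | Tools   
Monitor | NULL    
Desk    | NULL    
Webcam  | Tools   


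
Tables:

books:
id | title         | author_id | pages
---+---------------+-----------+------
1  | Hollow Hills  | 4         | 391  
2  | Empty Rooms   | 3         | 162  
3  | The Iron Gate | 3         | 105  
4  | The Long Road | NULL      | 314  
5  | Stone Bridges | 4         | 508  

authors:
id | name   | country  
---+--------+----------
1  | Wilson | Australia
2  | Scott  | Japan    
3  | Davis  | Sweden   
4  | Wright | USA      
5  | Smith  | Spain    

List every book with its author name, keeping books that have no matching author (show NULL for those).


LEFT JOIN keeps every row from books (the left table); where author_id has no match in authors, the author columns become NULL. Walk through each book:
  - book 1 (Hollow Hills): author_id=4 -> matches Wright
  - book 2 (Empty Rooms): author_id=3 -> matches Davis
  - book 3 (The Iron Gate): author_id=3 -> matches Davis
  - book 4 (The Long Road): author_id=NULL, no match -> kept with NULL
  - book 5 (Stone Bridges): author_id=4 -> matches Wright
All 5 rows appear; 1 has NULL author.

SQL:
SELECT a.title, b.name AS author
FROM books a
LEFT JOIN authors b ON a.author_id = b.id

Result:
title         | author
--------------+-------
Hollow Hills  | Wright
Empty Rooms   | Davis 
The Iron Gate | Davis 
The Long Road | NULL  
Stone Bridges | Wright


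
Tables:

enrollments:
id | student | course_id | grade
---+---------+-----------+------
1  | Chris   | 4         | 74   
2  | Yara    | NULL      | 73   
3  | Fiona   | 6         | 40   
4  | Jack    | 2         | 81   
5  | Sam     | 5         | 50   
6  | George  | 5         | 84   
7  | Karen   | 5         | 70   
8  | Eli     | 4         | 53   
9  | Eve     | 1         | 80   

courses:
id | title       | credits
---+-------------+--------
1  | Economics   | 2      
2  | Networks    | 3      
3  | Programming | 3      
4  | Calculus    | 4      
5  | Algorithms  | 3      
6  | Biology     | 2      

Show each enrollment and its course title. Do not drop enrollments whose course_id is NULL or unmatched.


LEFT JOIN keeps every row from enrollments (the left table); where course_id has no match in courses, the course columns become NULL. Walk through each enrollment:
  - enrollment 1 (Chris): course_id=4 -> matches Calculus
  - enrollment 2 (Yara): course_id=NULL, no match -> kept with NULL
  - enrollment 3 (Fiona): course_id=6 -> matches Biology
  - enrollment 4 (Jack): course_id=2 -> matches Networks
  - enrollment 5 (Sam): course_id=5 -> matches Algorithms
  - enrollment 6 (George): course_id=5 -> matches Algorithms
  - enrollment 7 (Karen): course_id=5 -> matches Algorithms
  - enrollment 8 (Eli): course_id=4 -> matches Calculus
  - enrollment 9 (Eve): course_id=1 -> matches Economics
All 9 rows appear; 1 has NULL course.

SQL:
SELECT a.student, b.title AS course
FROM enrollments a
LEFT JOIN courses b ON a.course_id = b.id

Result:
student | course    
--------+-----------
Chris   | Calculus  
Yara    | NULL      
Fiona   | Biology   
Jack    | Networks  
Sam     | Algorithms
George  | Algorithms
Karen   | Algorithms
Eli     | Calculus  
Eve     | Economics 


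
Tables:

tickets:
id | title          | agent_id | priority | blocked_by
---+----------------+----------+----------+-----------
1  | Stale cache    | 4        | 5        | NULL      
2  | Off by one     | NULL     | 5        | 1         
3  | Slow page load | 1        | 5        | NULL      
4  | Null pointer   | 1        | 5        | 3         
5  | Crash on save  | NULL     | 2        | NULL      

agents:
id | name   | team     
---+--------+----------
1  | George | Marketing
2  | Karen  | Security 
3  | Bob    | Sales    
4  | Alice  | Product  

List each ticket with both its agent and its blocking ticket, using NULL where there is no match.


Two LEFT JOINs from the same base table tickets: one to agents via agent_id, one to tickets itself via blocked_by. Both are LEFT so every ticket is preserved.
Match against agents:
  - ticket 1 (Stale cache): agent_id=4 -> matches Alice
  - ticket 2 (Off by one): agent_id=NULL, no match -> kept with NULL
  - ticket 3 (Slow page load): agent_id=1 -> matches George
  - ticket 4 (Null pointer): agent_id=1 -> matches George
  - ticket 5 (Crash on save): agent_id=NULL, no match -> kept with NULL
Match against tickets (self):
  - ticket 1 (Stale cache): blocked_by=NULL -> NULL
  - ticket 2 (Off by one): blocked_by=1 -> Stale cache
  - ticket 3 (Slow page load): blocked_by=NULL -> NULL
  - ticket 4 (Null pointer): blocked_by=3 -> Slow page load
  - ticket 5 (Crash on save): blocked_by=NULL -> NULL

SQL:
SELECT a.title, b.name AS agent, c.title AS blocked_by
FROM tickets a
LEFT JOIN agents b ON a.agent_id = b.id
LEFT JOIN tickets c ON a.blocked_by = c.id

Result:
title          | agent  | blocked_by    
---------------+--------+---------------
Stale cache    | Alice  | NULL          
Off by one     | NULL   | Stale cache   
Slow page load | George | NULL          
Null pointer   | George | Slow page load
Crash on save  | NULL   | NULL          


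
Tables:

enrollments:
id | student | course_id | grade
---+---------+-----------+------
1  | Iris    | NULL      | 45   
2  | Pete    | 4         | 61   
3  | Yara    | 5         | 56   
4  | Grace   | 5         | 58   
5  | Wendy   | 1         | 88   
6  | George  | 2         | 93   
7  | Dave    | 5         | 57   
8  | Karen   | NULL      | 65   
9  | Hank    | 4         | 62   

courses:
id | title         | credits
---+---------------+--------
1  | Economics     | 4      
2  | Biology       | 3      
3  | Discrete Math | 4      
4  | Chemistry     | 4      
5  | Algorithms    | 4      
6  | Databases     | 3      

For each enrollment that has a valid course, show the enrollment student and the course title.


INNER JOIN keeps only enrollments rows whose course_id matches an id in courses. Walk through each enrollment:
  - enrollment 1 (Iris): course_id=NULL, no match -> dropped
  - enrollment 2 (Pete): course_id=4 -> matches Chemistry
  - enrollment 3 (Yara): course_id=5 -> matches Algorithms
  - enrollment 4 (Grace): course_id=5 -> matches Algorithms
  - enrollment 5 (Wendy): course_id=1 -> matches Economics
  - enrollment 6 (George): course_id=2 -> matches Biology
  - enrollment 7 (Dave): course_id=5 -> matches Algorithms
  - enrollment 8 (Karen): course_id=NULL, no match -> dropped
  - enrollment 9 (Hank): course_id=4 -> matches Chemistry
So 2 of 9 rows are dropped.

SQL:
SELECT a.student, b.title AS course
FROM enrollments a
INNER JOIN courses b ON a.course_id = b.id

Result:
student | course    
--------+-----------
Pete    | Chemistry 
Yara    | Algorithms
Grace   | Algorithms
Wendy   | Economics 
George  | Biology   
Dave    | Algorithms
Hank    | Chemistry 


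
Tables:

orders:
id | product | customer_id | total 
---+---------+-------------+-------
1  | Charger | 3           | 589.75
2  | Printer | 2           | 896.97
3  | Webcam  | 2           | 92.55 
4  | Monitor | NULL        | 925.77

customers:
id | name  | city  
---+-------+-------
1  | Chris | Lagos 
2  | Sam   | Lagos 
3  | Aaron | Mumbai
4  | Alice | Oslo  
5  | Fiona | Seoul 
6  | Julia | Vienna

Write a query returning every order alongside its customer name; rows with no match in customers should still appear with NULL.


LEFT JOIN keeps every row from orders (the left table); where customer_id has no match in customers, the customer columns become NULL. Walk through each order:
  - order 1 (Charger): customer_id=3 -> matches Aaron
  - order 2 (Printer): customer_id=2 -> matches Sam
  - order 3 (Webcam): customer_id=2 -> matches Sam
  - order 4 (Monitor): customer_id=NULL, no match -> kept with NULL
All 4 rows appear; 1 has NULL customer.

SQL:
SELECT a.product, b.name AS customer
FROM orders a
LEFT JOIN customers b ON a.customer_id = b.id

Result:
product | customer
--------+---------
Charger | Aaron   
Printer | Sam     
Webcam  | Sam     
Monitor | NULL    


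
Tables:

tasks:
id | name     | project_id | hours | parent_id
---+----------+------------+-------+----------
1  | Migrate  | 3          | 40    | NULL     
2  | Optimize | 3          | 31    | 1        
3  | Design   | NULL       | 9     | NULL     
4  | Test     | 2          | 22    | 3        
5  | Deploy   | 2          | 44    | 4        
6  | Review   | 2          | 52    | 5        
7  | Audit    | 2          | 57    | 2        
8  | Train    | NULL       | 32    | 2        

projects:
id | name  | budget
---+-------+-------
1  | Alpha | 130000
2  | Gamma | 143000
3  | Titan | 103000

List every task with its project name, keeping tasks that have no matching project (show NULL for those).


LEFT JOIN keeps every row from tasks (the left table); where project_id has no match in projects, the project columns become NULL. Walk through each task:
  - task 1 (Migrate): project_id=3 -> matches Titan
  - task 2 (Optimize): project_id=3 -> matches Titan
  - task 3 (Design): project_id=NULL, no match -> kept with NULL
  - task 4 (Test): project_id=2 -> matches Gamma
  - task 5 (Deploy): project_id=2 -> matches Gamma
  - task 6 (Review): project_id=2 -> matches Gamma
  - task 7 (Audit): project_id=2 -> matches Gamma
  - task 8 (Train): project_id=NULL, no match -> kept with NULL
All 8 rows appear; 2 have NULL project.

SQL:
SELECT a.name, b.name AS project
FROM tasks a
LEFT JOIN projects b ON a.project_id = b.id

Result:
name     | project
---------+--------
Migrate  | Titan  
Optimize | Titan  
Design   | NULL   
Test     | Gamma  
Deploy   | Gamma  
Review   | Gamma  
Audit    | Gamma  
Train    | NULL   


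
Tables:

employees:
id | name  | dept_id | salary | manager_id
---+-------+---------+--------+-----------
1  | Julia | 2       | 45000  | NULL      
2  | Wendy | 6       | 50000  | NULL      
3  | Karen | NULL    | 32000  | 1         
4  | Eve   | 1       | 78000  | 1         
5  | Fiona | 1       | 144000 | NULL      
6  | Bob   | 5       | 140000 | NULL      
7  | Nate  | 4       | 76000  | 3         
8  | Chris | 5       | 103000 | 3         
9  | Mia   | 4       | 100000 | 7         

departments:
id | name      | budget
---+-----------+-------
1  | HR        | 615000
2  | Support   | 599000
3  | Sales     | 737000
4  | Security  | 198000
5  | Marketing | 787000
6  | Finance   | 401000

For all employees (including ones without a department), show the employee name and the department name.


LEFT JOIN keeps every row from employees (the left table); where dept_id has no match in departments, the department columns become NULL. Walk through each employee:
  - employee 1 (Julia): dept_id=2 -> matches Support
  - employee 2 (Wendy): dept_id=6 -> matches Finance
  - employee 3 (Karen): dept_id=NULL, no match -> kept with NULL
  - employee 4 (Eve): dept_id=1 -> matches HR
  - employee 5 (Fiona): dept_id=1 -> matches HR
  - employee 6 (Bob): dept_id=5 -> matches Marketing
  - employee 7 (Nate): dept_id=4 -> matches Security
  - employee 8 (Chris): dept_id=5 -> matches Marketing
  - employee 9 (Mia): dept_id=4 -> matches Security
All 9 rows appear; 1 has NULL department.

SQL:
SELECT a.name, b.name AS department
FROM employees a
LEFT JOIN departments b ON a.dept_id = b.id

Result:
name  | department
------+-----------
Julia | Support   
Wendy | Finance   
Karen | NULL      
Eve   | HR        
Fiona | HR        
Bob   | Marketing 
Nate  | Security  
Chris | Marketing 
Mia   | Security  


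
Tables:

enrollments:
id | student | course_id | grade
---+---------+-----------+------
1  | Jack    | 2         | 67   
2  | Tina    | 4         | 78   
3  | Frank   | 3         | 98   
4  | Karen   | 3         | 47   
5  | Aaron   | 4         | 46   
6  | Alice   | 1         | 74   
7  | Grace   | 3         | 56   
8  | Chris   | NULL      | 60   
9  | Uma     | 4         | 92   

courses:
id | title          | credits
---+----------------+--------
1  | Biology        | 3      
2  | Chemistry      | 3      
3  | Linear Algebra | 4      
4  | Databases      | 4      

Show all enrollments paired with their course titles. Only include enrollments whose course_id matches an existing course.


INNER JOIN keeps only enrollments rows whose course_id matches an id in courses. Walk through each enrollment:
  - enrollment 1 (Jack): course_id=2 -> matches Chemistry
  - enrollment 2 (Tina): course_id=4 -> matches Databases
  - enrollment 3 (Frank): course_id=3 -> matches Linear Algebra
  - enrollment 4 (Karen): course_id=3 -> matches Linear Algebra
  - enrollment 5 (Aaron): course_id=4 -> matches Databases
  - enrollment 6 (Alice): course_id=1 -> matches Biology
  - enrollment 7 (Grace): course_id=3 -> matches Linear Algebra
  - enrollment 8 (Chris): course_id=NULL, no match -> dropped
  - enrollment 9 (Uma): course_id=4 -> matches Databases
So 1 of 9 rows is dropped.

SQL:
SELECT a.student, b.title AS course
FROM enrollments a
INNER JOIN courses b ON a.course_id = b.id

Result:
student | course        
--------+---------------
Jack    | Chemistry     
Tina    | Databases     
Frank   | Linear Algebra
Karen   | Linear Algebra
Aaron   | Databases     
Alice   | Biology       
Grace   | Linear Algebra
Uma     | Databases     


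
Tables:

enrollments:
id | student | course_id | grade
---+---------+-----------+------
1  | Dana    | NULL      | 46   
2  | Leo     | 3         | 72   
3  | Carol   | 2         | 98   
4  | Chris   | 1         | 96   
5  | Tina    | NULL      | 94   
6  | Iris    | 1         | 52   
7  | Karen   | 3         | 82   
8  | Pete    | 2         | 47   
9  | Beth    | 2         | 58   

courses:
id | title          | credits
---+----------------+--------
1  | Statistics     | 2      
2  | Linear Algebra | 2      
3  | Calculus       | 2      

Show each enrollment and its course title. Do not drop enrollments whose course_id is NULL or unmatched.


LEFT JOIN keeps every row from enrollments (the left table); where course_id has no match in courses, the course columns become NULL. Walk through each enrollment:
  - enrollment 1 (Dana): course_id=NULL, no match -> kept with NULL
  - enrollment 2 (Leo): course_id=3 -> matches Calculus
  - enrollment 3 (Carol): course_id=2 -> matches Linear Algebra
  - enrollment 4 (Chris): course_id=1 -> matches Statistics
  - enrollment 5 (Tina): course_id=NULL, no match -> kept with NULL
  - enrollment 6 (Iris): course_id=1 -> matches Statistics
  - enrollment 7 (Karen): course_id=3 -> matches Calculus
  - enrollment 8 (Pete): course_id=2 -> matches Linear Algebra
  - enrollment 9 (Beth): course_id=2 -> matches Linear Algebra
All 9 rows appear; 2 have NULL course.

SQL:
SELECT a.student, b.title AS course
FROM enrollments a
LEFT JOIN courses b ON a.course_id = b.id

Result:
student | course        
--------+---------------
Dana    | NULL          
Leo     | Calculus      
Carol   | Linear Algebra
Chris   | Statistics    
Tina    | NULL          
Iris    | Statistics    
Karen   | Calculus      
Pete    | Linear Algebra
Beth    | Linear Algebra


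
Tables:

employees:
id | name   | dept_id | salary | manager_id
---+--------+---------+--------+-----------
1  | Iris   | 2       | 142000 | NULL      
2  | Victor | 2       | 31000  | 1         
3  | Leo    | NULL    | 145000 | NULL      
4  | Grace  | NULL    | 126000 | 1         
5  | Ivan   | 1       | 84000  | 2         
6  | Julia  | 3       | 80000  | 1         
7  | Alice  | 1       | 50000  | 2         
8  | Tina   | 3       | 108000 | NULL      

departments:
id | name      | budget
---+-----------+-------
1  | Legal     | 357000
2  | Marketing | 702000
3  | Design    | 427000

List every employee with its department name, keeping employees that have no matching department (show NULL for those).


LEFT JOIN keeps every row from employees (the left table); where dept_id has no match in departments, the department columns become NULL. Walk through each employee:
  - employee 1 (Iris): dept_id=2 -> matches Marketing
  - employee 2 (Victor): dept_id=2 -> matches Marketing
  - employee 3 (Leo): dept_id=NULL, no match -> kept with NULL
  - employee 4 (Grace): dept_id=NULL, no match -> kept with NULL
  - employee 5 (Ivan): dept_id=1 -> matches Legal
  - employee 6 (Julia): dept_id=3 -> matches Design
  - employee 7 (Alice): dept_id=1 -> matches Legal
  - employee 8 (Tina): dept_id=3 -> matches Design
All 8 rows appear; 2 have NULL department.

SQL:
SELECT a.name, b.name AS department
FROM employees a
LEFT JOIN departments b ON a.dept_id = b.id

Result:
name   | department
-------+-----------
Iris   | Marketing 
Victor | Marketing 
Leo    | NULL      
Grace  | NULL      
Ivan   | Legal     
Julia  | Design    
Alice  | Legal     
Tina   | Design    


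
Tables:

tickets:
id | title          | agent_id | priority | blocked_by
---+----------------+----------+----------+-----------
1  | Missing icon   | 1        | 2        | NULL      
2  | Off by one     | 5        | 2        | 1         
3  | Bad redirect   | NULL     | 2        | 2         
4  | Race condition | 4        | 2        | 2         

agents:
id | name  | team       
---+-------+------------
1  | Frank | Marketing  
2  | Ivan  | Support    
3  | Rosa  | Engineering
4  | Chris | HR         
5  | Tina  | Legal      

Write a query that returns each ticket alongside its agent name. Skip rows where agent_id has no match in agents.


INNER JOIN keeps only tickets rows whose agent_id matches an id in agents. Walk through each ticket:
  - ticket 1 (Missing icon): agent_id=1 -> matches Frank
  - ticket 2 (Off by one): agent_id=5 -> matches Tina
  - ticket 3 (Bad redirect): agent_id=NULL, no match -> dropped
  - ticket 4 (Race condition): agent_id=4 -> matches Chris
So 1 of 4 rows is dropped.

SQL:
SELECT a.title, b.name AS agent
FROM tickets a
INNER JOIN agents b ON a.agent_id = b.id

Result:
title          | agent
---------------+------
Missing icon   | Frank
Off by one     | Tina 
Race condition | Chris


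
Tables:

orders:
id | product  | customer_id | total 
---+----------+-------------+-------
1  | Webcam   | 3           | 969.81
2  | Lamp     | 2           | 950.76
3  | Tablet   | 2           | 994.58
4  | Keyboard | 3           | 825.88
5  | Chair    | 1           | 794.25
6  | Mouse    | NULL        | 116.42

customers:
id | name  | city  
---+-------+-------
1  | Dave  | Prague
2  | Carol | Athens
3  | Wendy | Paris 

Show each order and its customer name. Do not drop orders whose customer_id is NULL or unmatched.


LEFT JOIN keeps every row from orders (the left table); where customer_id has no match in customers, the customer columns become NULL. Walk through each order:
  - order 1 (Webcam): customer_id=3 -> matches Wendy
  - order 2 (Lamp): customer_id=2 -> matches Carol
  - order 3 (Tablet): customer_id=2 -> matches Carol
  - order 4 (Keyboard): customer_id=3 -> matches Wendy
  - order 5 (Chair): customer_id=1 -> matches Dave
  - order 6 (Mouse): customer_id=NULL, no match -> kept with NULL
All 6 rows appear; 1 has NULL customer.

SQL:
SELECT a.product, b.name AS customer
FROM orders a
LEFT JOIN customers b ON a.customer_id = b.id

Result:
product  | customer
---------+---------
Webcam   | Wendy   
Lamp     | Carol   
Tablet   | Carol   
Keyboard | Wendy   
Chair    | Dave    
Mouse    | NULL    


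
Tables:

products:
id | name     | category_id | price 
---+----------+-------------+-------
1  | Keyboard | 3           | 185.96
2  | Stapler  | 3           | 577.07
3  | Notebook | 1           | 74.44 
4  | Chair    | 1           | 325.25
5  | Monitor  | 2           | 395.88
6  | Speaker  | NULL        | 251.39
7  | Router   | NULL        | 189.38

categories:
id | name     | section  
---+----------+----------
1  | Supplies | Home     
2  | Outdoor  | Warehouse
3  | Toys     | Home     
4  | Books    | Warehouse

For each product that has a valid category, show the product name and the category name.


INNER JOIN keeps only products rows whose category_id matches an id in categories. Walk through each product:
  - product 1 (Keyboard): category_id=3 -> matches Toys
  - product 2 (Stapler): category_id=3 -> matches Toys
  - product 3 (Notebook): category_id=1 -> matches Supplies
  - product 4 (Chair): category_id=1 -> matches Supplies
  - product 5 (Monitor): category_id=2 -> matches Outdoor
  - product 6 (Speaker): category_id=NULL, no match -> dropped
  - product 7 (Router): category_id=NULL, no match -> dropped
So 2 of 7 rows are dropped.

SQL:
SELECT a.name, b.name AS category
FROM products a
INNER JOIN categories b ON a.category_id = b.id

Result:
name     | category
---------+---------
Keyboard | Toys    
Stapler  | Toys    
Notebook | Supplies
Chair    | Supplies
Monitor  | Outdoor 


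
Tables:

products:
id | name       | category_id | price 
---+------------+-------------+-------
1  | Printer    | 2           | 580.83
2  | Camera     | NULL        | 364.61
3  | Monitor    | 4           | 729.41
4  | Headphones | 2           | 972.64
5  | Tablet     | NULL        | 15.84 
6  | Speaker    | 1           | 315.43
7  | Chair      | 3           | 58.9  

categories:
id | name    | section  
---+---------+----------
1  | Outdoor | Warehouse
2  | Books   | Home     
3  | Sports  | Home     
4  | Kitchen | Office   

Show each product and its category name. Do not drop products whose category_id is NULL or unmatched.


LEFT JOIN keeps every row from products (the left table); where category_id has no match in categories, the category columns become NULL. Walk through each product:
  - product 1 (Printer): category_id=2 -> matches Books
  - product 2 (Camera): category_id=NULL, no match -> kept with NULL
  - product 3 (Monitor): category_id=4 -> matches Kitchen
  - product 4 (Headphones): category_id=2 -> matches Books
  - product 5 (Tablet): category_id=NULL, no match -> kept with NULL
  - product 6 (Speaker): category_id=1 -> matches Outdoor
  - product 7 (Chair): category_id=3 -> matches Sports
All 7 rows appear; 2 have NULL category.

SQL:
SELECT a.name, b.name AS category
FROM products a
LEFT JOIN categories b ON a.category_id = b.id

Result:
name       | category
-----------+---------
Printer    | Books   
Camera     | NULL    
Monitor    | Kitchen 
Headphones | Books   
Tablet     | NULL    
Speaker    | Outdoor 
Chair      | Sports  


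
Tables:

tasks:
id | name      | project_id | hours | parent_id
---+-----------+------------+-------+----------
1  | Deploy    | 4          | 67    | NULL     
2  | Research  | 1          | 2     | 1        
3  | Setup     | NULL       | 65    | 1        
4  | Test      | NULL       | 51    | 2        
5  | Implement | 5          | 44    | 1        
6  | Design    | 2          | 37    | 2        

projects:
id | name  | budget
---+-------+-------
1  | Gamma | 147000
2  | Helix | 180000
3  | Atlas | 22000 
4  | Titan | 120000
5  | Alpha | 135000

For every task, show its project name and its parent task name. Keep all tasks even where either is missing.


Two LEFT JOINs from the same base table tasks: one to projects via project_id, one to tasks itself via parent_id. Both are LEFT so every task is preserved.
Match against projects:
  - task 1 (Deploy): project_id=4 -> matches Titan
  - task 2 (Research): project_id=1 -> matches Gamma
  - task 3 (Setup): project_id=NULL, no match -> kept with NULL
  - task 4 (Test): project_id=NULL, no match -> kept with NULL
  - task 5 (Implement): project_id=5 -> matches Alpha
  - task 6 (Design): project_id=2 -> matches Helix
Match against tasks (self):
  - task 1 (Deploy): parent_id=NULL -> NULL
  - task 2 (Research): parent_id=1 -> Deploy
  - task 3 (Setup): parent_id=1 -> Deploy
  - task 4 (Test): parent_id=2 -> Research
  - task 5 (Implement): parent_id=1 -> Deploy
  - task 6 (Design): parent_id=2 -> Research

SQL:
SELECT a.name, b.name AS project, c.name AS parent
FROM tasks a
LEFT JOIN projects b ON a.project_id = b.id
LEFT JOIN tasks c ON a.parent_id = c.id

Result:
name      | project | parent  
----------+---------+---------
Deploy    | Titan   | NULL    
Research  | Gamma   | Deploy  
Setup     | NULL    | Deploy  
Test      | NULL    | Research
Implement | Alpha   | Deploy  
Design    | Helix   | Research


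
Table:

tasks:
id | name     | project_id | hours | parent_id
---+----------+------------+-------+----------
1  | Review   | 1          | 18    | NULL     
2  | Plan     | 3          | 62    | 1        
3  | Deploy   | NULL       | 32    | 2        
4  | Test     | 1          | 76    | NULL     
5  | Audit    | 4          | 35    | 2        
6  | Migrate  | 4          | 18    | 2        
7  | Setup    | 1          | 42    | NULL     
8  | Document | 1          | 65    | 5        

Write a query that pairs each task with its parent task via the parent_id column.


This is a self-join: tasks is joined to a second copy of itself, matching each row's parent_id to another row's id. Use LEFT JOIN so rows with parent_id=NULL are kept.
  - task 1 (Review): parent_id=NULL -> NULL
  - task 2 (Plan): parent_id=1 -> Review
  - task 3 (Deploy): parent_id=2 -> Plan
  - task 4 (Test): parent_id=NULL -> NULL
  - task 5 (Audit): parent_id=2 -> Plan
  - task 6 (Migrate): parent_id=2 -> Plan
  - task 7 (Setup): parent_id=NULL -> NULL
  - task 8 (Document): parent_id=5 -> Audit

SQL:
SELECT a.name AS item, b.name AS parent
FROM tasks a
LEFT JOIN tasks b ON a.parent_id = b.id

Result:
item     | parent
---------+-------
Review   | NULL  
Plan     | Review
Deploy   | Plan  
Test     | NULL  
Audit    | Plan  
Migrate  | Plan  
Setup    | NULL  
Document | Audit 


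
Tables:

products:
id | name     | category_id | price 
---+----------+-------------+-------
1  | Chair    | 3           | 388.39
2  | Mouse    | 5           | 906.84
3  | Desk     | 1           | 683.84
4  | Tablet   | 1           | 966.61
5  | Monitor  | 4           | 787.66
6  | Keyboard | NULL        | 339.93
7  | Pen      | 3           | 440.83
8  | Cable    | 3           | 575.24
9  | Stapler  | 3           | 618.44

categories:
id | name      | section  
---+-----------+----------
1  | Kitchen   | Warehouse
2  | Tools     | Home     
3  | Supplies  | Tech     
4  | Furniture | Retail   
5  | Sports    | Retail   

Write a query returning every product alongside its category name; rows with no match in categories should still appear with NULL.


LEFT JOIN keeps every row from products (the left table); where category_id has no match in categories, the category columns become NULL. Walk through each product:
  - product 1 (Chair): category_id=3 -> matches Supplies
  - product 2 (Mouse): category_id=5 -> matches Sports
  - product 3 (Desk): category_id=1 -> matches Kitchen
  - product 4 (Tablet): category_id=1 -> matches Kitchen
  - product 5 (Monitor): category_id=4 -> matches Furniture
  - product 6 (Keyboard): category_id=NULL, no match -> kept with NULL
  - product 7 (Pen): category_id=3 -> matches Supplies
  - product 8 (Cable): category_id=3 -> matches Supplies
  - product 9 (Stapler): category_id=3 -> matches Supplies
All 9 rows appear; 1 has NULL category.

SQL:
SELECT a.name, b.name AS category
FROM products a
LEFT JOIN categories b ON a.category_id = b.id

Result:
name     | category 
---------+----------
Chair    | Supplies 
Mouse    | Sports   
Desk     | Kitchen  
Tablet   | Kitchen  
Monitor  | Furniture
Keyboard | NULL     
Pen      | Supplies 
Cable    | Supplies 
Stapler  | Supplies 


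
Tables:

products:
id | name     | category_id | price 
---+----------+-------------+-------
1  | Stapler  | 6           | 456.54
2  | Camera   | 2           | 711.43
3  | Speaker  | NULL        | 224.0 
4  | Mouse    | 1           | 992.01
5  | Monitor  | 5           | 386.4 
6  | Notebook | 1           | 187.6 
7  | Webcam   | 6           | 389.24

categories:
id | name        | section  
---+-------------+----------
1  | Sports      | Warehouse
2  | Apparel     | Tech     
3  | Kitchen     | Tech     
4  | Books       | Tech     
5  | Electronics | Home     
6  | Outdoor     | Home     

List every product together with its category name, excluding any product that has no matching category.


INNER JOIN keeps only products rows whose category_id matches an id in categories. Walk through each product:
  - product 1 (Stapler): category_id=6 -> matches Outdoor
  - product 2 (Camera): category_id=2 -> matches Apparel
  - product 3 (Speaker): category_id=NULL, no match -> dropped
  - product 4 (Mouse): category_id=1 -> matches Sports
  - product 5 (Monitor): category_id=5 -> matches Electronics
  - product 6 (Notebook): category_id=1 -> matches Sports
  - product 7 (Webcam): category_id=6 -> matches Outdoor
So 1 of 7 rows is dropped.

SQL:
SELECT a.name, b.name AS category
FROM products a
INNER JOIN categories b ON a.category_id = b.id

Result:
name     | category   
---------+------------
Stapler  | Outdoor    
Camera   | Apparel    
Mouse    | Sports     
Monitor  | Electronics
Notebook | Sports     
Webcam   | Outdoor    


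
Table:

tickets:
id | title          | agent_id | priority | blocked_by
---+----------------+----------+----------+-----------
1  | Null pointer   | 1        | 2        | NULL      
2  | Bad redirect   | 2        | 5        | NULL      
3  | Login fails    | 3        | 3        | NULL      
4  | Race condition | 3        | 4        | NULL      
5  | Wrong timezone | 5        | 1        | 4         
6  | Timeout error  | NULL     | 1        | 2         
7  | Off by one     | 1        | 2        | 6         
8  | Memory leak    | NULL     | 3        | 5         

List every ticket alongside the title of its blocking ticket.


This is a self-join: tickets is joined to a second copy of itself, matching each row's blocked_by to another row's id. Use LEFT JOIN so rows with blocked_by=NULL are kept.
  - ticket 1 (Null pointer): blocked_by=NULL -> NULL
  - ticket 2 (Bad redirect): blocked_by=NULL -> NULL
  - ticket 3 (Login fails): blocked_by=NULL -> NULL
  - ticket 4 (Race condition): blocked_by=NULL -> NULL
  - ticket 5 (Wrong timezone): blocked_by=4 -> Race condition
  - ticket 6 (Timeout error): blocked_by=2 -> Bad redirect
  - ticket 7 (Off by one): blocked_by=6 -> Timeout error
  - ticket 8 (Memory leak): blocked_by=5 -> Wrong timezone

SQL:
SELECT a.title AS item, b.title AS blocked_by
FROM tickets a
LEFT JOIN tickets b ON a.blocked_by = b.id

Result:
item           | blocked_by    
---------------+---------------
Null pointer   | NULL          
Bad redirect   | NULL          
Login fails    | NULL          
Race condition | NULL          
Wrong timezone | Race condition
Timeout error  | Bad redirect  
Off by one     | Timeout error 
Memory leak    | Wrong timezone


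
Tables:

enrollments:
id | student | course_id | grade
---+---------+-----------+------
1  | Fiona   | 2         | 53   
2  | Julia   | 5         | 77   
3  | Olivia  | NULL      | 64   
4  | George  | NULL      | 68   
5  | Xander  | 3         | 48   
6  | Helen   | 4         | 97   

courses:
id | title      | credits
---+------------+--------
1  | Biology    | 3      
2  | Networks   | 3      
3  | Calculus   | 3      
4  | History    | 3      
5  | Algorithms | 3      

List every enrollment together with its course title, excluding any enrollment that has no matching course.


INNER JOIN keeps only enrollments rows whose course_id matches an id in courses. Walk through each enrollment:
  - enrollment 1 (Fiona): course_id=2 -> matches Networks
  - enrollment 2 (Julia): course_id=5 -> matches Algorithms
  - enrollment 3 (Olivia): course_id=NULL, no match -> dropped
  - enrollment 4 (George): course_id=NULL, no match -> dropped
  - enrollment 5 (Xander): course_id=3 -> matches Calculus
  - enrollment 6 (Helen): course_id=4 -> matches History
So 2 of 6 rows are dropped.

SQL:
SELECT a.student, b.title AS course
FROM enrollments a
INNER JOIN courses b ON a.course_id = b.id

Result:
student | course    
--------+-----------
Fiona   | Networks  
Julia   | Algorithms
Xander  | Calculus  
Helen   | History   


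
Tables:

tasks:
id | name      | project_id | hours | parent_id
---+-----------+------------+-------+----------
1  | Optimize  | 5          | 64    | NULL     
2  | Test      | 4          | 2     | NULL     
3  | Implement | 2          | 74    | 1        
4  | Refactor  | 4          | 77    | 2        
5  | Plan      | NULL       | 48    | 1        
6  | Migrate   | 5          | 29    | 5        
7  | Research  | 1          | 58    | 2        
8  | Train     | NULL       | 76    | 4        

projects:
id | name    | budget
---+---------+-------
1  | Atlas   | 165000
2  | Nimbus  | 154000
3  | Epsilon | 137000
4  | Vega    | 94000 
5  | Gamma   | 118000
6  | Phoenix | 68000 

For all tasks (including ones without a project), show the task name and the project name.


LEFT JOIN keeps every row from tasks (the left table); where project_id has no match in projects, the project columns become NULL. Walk through each task:
  - task 1 (Optimize): project_id=5 -> matches Gamma
  - task 2 (Test): project_id=4 -> matches Vega
  - task 3 (Implement): project_id=2 -> matches Nimbus
  - task 4 (Refactor): project_id=4 -> matches Vega
  - task 5 (Plan): project_id=NULL, no match -> kept with NULL
  - task 6 (Migrate): project_id=5 -> matches Gamma
  - task 7 (Research): project_id=1 -> matches Atlas
  - task 8 (Train): project_id=NULL, no match -> kept with NULL
All 8 rows appear; 2 have NULL project.

SQL:
SELECT a.name, b.name AS project
FROM tasks a
LEFT JOIN projects b ON a.project_id = b.id

Result:
name      | project
----------+--------
Optimize  | Gamma  
Test      | Vega   
Implement | Nimbus 
Refactor  | Vega   
Plan      | NULL   
Migrate   | Gamma  
Research  | Atlas  
Train     | NULL   


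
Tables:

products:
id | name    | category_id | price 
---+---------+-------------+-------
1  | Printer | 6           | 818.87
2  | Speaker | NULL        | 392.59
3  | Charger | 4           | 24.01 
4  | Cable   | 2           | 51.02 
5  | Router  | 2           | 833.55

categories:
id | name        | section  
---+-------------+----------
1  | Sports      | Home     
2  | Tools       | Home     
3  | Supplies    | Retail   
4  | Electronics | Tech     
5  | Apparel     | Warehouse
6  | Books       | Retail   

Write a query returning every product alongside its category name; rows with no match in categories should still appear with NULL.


LEFT JOIN keeps every row from products (the left table); where category_id has no match in categories, the category columns become NULL. Walk through each product:
  - product 1 (Printer): category_id=6 -> matches Books
  - product 2 (Speaker): category_id=NULL, no match -> kept with NULL
  - product 3 (Charger): category_id=4 -> matches Electronics
  - product 4 (Cable): category_id=2 -> matches Tools
  - product 5 (Router): category_id=2 -> matches Tools
All 5 rows appear; 1 has NULL category.

SQL:
SELECT a.name, b.name AS category
FROM products a
LEFT JOIN categories b ON a.category_id = b.id

Result:
name    | category   
--------+------------
Printer | Books      
Speaker | NULL       
Charger | Electronics
Cable   | Tools      
Router  | Tools      


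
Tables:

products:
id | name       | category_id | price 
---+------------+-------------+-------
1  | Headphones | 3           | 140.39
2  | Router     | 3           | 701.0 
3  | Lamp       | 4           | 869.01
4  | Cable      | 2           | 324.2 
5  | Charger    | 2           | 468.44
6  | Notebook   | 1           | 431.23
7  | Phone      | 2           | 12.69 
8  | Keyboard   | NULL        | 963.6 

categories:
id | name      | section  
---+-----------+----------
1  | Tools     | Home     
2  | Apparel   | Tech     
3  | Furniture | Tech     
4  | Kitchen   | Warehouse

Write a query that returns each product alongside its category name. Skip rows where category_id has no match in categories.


INNER JOIN keeps only products rows whose category_id matches an id in categories. Walk through each product:
  - product 1 (Headphones): category_id=3 -> matches Furniture
  - product 2 (Router): category_id=3 -> matches Furniture
  - product 3 (Lamp): category_id=4 -> matches Kitchen
  - product 4 (Cable): category_id=2 -> matches Apparel
  - product 5 (Charger): category_id=2 -> matches Apparel
  - product 6 (Notebook): category_id=1 -> matches Tools
  - product 7 (Phone): category_id=2 -> matches Apparel
  - product 8 (Keyboard): category_id=NULL, no match -> dropped
So 1 of 8 rows is dropped.

SQL:
SELECT a.name, b.name AS category
FROM products a
INNER JOIN categories b ON a.category_id = b.id

Result:
name       | category 
-----------+----------
Headphones | Furniture
Router     | Furniture
Lamp       | Kitchen  
Cable      | Apparel  
Charger    | Apparel  
Notebook   | Tools    
Phone      | Apparel  
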